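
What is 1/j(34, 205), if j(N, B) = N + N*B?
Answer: 1/7004 ≈ 0.00014278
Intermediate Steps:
j(N, B) = N + B*N
1/j(34, 205) = 1/(34*(1 + 205)) = 1/(34*206) = 1/7004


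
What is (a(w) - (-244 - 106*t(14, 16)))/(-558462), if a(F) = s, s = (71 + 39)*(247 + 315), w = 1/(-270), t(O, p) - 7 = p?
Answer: -32251/279231 ≈ -0.11550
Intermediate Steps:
t(O, p) = 7 + p
w = -1/270 ≈ -0.0037037
s = 61820 (s = 110*562 = 61820)
a(F) = 61820
(a(w) - (-244 - 106*t(14, 16)))/(-558462) = (61820 - (-244 - 106*(7 + 16)))/(-558462) = (61820 - (-244 - 106*23))*(-1/558462) = (61820 - (-244 - 2438))*(-1/558462) = (61820 - 1*(-2682))*(-1/558462) = (61820 + 2682)*(-1/558462) = 64502*(-1/558462) = -32251/279231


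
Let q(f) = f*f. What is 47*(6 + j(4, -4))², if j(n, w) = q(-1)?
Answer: 2303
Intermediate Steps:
q(f) = f²
j(n, w) = 1 (j(n, w) = (-1)² = 1)
47*(6 + j(4, -4))² = 47*(6 + 1)² = 47*7² = 47*49 = 2303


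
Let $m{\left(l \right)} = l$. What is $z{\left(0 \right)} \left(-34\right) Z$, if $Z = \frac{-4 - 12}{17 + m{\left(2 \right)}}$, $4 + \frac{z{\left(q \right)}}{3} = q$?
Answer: $- \frac{6528}{19} \approx -343.58$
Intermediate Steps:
$z{\left(q \right)} = -12 + 3 q$
$Z = - \frac{16}{19}$ ($Z = \frac{-4 - 12}{17 + 2} = \frac{-4 - 12}{19} = \left(-16\right) \frac{1}{19} = - \frac{16}{19} \approx -0.8421$)
$z{\left(0 \right)} \left(-34\right) Z = \left(-12 + 3 \cdot 0\right) \left(-34\right) \left(- \frac{16}{19}\right) = \left(-12 + 0\right) \left(-34\right) \left(- \frac{16}{19}\right) = \left(-12\right) \left(-34\right) \left(- \frac{16}{19}\right) = 408 \left(- \frac{16}{19}\right) = - \frac{6528}{19}$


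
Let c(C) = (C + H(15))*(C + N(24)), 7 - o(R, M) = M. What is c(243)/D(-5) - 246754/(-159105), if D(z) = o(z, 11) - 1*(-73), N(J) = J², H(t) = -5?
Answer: 10343363612/3659415 ≈ 2826.5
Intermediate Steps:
o(R, M) = 7 - M
D(z) = 69 (D(z) = (7 - 1*11) - 1*(-73) = (7 - 11) + 73 = -4 + 73 = 69)
c(C) = (-5 + C)*(576 + C) (c(C) = (C - 5)*(C + 24²) = (-5 + C)*(C + 576) = (-5 + C)*(576 + C))
c(243)/D(-5) - 246754/(-159105) = (-2880 + 243² + 571*243)/69 - 246754/(-159105) = (-2880 + 59049 + 138753)*(1/69) - 246754*(-1/159105) = 194922*(1/69) + 246754/159105 = 64974/23 + 246754/159105 = 10343363612/3659415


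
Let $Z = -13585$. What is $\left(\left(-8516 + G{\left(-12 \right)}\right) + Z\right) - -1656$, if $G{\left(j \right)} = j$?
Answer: $-20457$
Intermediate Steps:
$\left(\left(-8516 + G{\left(-12 \right)}\right) + Z\right) - -1656 = \left(\left(-8516 - 12\right) - 13585\right) - -1656 = \left(-8528 - 13585\right) + 1656 = -22113 + 1656 = -20457$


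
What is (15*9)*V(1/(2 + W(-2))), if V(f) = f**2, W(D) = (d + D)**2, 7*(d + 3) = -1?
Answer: 324135/1943236 ≈ 0.16680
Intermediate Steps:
d = -22/7 (d = -3 + (1/7)*(-1) = -3 - 1/7 = -22/7 ≈ -3.1429)
W(D) = (-22/7 + D)**2
(15*9)*V(1/(2 + W(-2))) = (15*9)*(1/(2 + (-22 + 7*(-2))**2/49))**2 = 135*(1/(2 + (-22 - 14)**2/49))**2 = 135*(1/(2 + (1/49)*(-36)**2))**2 = 135*(1/(2 + (1/49)*1296))**2 = 135*(1/(2 + 1296/49))**2 = 135*(1/(1394/49))**2 = 135*(49/1394)**2 = 135*(2401/1943236) = 324135/1943236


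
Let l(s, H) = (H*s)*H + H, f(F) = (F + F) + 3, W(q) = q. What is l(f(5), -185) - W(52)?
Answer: 444688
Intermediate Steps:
f(F) = 3 + 2*F (f(F) = 2*F + 3 = 3 + 2*F)
l(s, H) = H + s*H² (l(s, H) = s*H² + H = H + s*H²)
l(f(5), -185) - W(52) = -185*(1 - 185*(3 + 2*5)) - 1*52 = -185*(1 - 185*(3 + 10)) - 52 = -185*(1 - 185*13) - 52 = -185*(1 - 2405) - 52 = -185*(-2404) - 52 = 444740 - 52 = 444688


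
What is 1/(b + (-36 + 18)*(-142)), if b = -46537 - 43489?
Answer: -1/87470 ≈ -1.1432e-5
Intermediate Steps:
b = -90026
1/(b + (-36 + 18)*(-142)) = 1/(-90026 + (-36 + 18)*(-142)) = 1/(-90026 - 18*(-142)) = 1/(-90026 + 2556) = 1/(-87470) = -1/87470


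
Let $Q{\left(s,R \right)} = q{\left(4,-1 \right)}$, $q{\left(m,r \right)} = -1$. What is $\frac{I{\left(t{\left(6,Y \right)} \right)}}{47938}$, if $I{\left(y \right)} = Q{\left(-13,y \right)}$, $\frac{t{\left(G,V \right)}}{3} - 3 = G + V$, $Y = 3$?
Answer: $- \frac{1}{47938} \approx -2.086 \cdot 10^{-5}$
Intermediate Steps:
$Q{\left(s,R \right)} = -1$
$t{\left(G,V \right)} = 9 + 3 G + 3 V$ ($t{\left(G,V \right)} = 9 + 3 \left(G + V\right) = 9 + \left(3 G + 3 V\right) = 9 + 3 G + 3 V$)
$I{\left(y \right)} = -1$
$\frac{I{\left(t{\left(6,Y \right)} \right)}}{47938} = - \frac{1}{47938}$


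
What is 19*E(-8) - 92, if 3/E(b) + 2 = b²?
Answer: -5647/62 ≈ -91.081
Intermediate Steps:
E(b) = 3/(-2 + b²)
19*E(-8) - 92 = 19*(3/(-2 + (-8)²)) - 92 = 19*(3/(-2 + 64)) - 92 = 19*(3/62) - 92 = 57/62 - 92 = -5647/62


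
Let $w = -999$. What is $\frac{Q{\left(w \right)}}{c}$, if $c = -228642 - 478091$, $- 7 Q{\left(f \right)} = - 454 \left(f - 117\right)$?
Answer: $\frac{506664}{4947131} \approx 0.10242$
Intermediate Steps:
$Q{\left(f \right)} = - \frac{53118}{7} + \frac{454 f}{7}$ ($Q{\left(f \right)} = - \frac{\left(-454\right) \left(f - 117\right)}{7} = - \frac{\left(-454\right) \left(-117 + f\right)}{7} = - \frac{53118 - 454 f}{7} = - \frac{53118}{7} + \frac{454 f}{7}$)
$c = -706733$
$\frac{Q{\left(w \right)}}{c} = \frac{- \frac{53118}{7} + \frac{454}{7} \left(-999\right)}{-706733} = \left(- \frac{53118}{7} - \frac{453546}{7}\right) \left(- \frac{1}{706733}\right) = \left(- \frac{506664}{7}\right) \left(- \frac{1}{706733}\right) = \frac{506664}{4947131}$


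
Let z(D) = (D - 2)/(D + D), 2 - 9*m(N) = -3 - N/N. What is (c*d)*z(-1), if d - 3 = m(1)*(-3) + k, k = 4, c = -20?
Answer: -150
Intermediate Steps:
m(N) = ⅔ (m(N) = 2/9 - (-3 - N/N)/9 = 2/9 - (-3 - 1*1)/9 = 2/9 - (-3 - 1)/9 = 2/9 - ⅑*(-4) = 2/9 + 4/9 = ⅔)
d = 5 (d = 3 + ((⅔)*(-3) + 4) = 3 + (-2 + 4) = 3 + 2 = 5)
z(D) = (-2 + D)/(2*D) (z(D) = (-2 + D)/((2*D)) = (-2 + D)*(1/(2*D)) = (-2 + D)/(2*D))
(c*d)*z(-1) = (-20*5)*((½)*(-2 - 1)/(-1)) = -50*(-1)*(-3) = -100*3/2 = -150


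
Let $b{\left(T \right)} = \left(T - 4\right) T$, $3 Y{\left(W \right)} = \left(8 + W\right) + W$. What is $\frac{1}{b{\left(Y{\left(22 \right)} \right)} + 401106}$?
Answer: $\frac{9}{3612034} \approx 2.4917 \cdot 10^{-6}$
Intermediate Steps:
$Y{\left(W \right)} = \frac{8}{3} + \frac{2 W}{3}$ ($Y{\left(W \right)} = \frac{\left(8 + W\right) + W}{3} = \frac{8 + 2 W}{3} = \frac{8}{3} + \frac{2 W}{3}$)
$b{\left(T \right)} = T \left(-4 + T\right)$ ($b{\left(T \right)} = \left(-4 + T\right) T = T \left(-4 + T\right)$)
$\frac{1}{b{\left(Y{\left(22 \right)} \right)} + 401106} = \frac{1}{\left(\frac{8}{3} + \frac{2}{3} \cdot 22\right) \left(-4 + \left(\frac{8}{3} + \frac{2}{3} \cdot 22\right)\right) + 401106} = \frac{1}{\left(\frac{8}{3} + \frac{44}{3}\right) \left(-4 + \left(\frac{8}{3} + \frac{44}{3}\right)\right) + 401106} = \frac{1}{\frac{52 \left(-4 + \frac{52}{3}\right)}{3} + 401106} = \frac{1}{\frac{52}{3} \cdot \frac{40}{3} + 401106} = \frac{1}{\frac{2080}{9} + 401106} = \frac{1}{\frac{3612034}{9}} = \frac{9}{3612034}$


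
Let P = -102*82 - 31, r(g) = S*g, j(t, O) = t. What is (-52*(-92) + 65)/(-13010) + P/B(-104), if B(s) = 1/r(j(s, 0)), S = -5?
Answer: -56793858849/13010 ≈ -4.3654e+6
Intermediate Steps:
r(g) = -5*g
B(s) = -1/(5*s) (B(s) = 1/(-5*s) = -1/(5*s))
P = -8395 (P = -8364 - 31 = -8395)
(-52*(-92) + 65)/(-13010) + P/B(-104) = (-52*(-92) + 65)/(-13010) - 8395/((-⅕/(-104))) = (4784 + 65)*(-1/13010) - 8395/((-⅕*(-1/104))) = 4849*(-1/13010) - 8395/1/520 = -4849/13010 - 8395*520 = -4849/13010 - 4365400 = -56793858849/13010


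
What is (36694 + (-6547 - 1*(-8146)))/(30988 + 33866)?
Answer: 38293/64854 ≈ 0.59045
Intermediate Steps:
(36694 + (-6547 - 1*(-8146)))/(30988 + 33866) = (36694 + (-6547 + 8146))/64854 = (36694 + 1599)*(1/64854) = 38293*(1/64854) = 38293/64854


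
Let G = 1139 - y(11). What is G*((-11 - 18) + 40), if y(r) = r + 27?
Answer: 12111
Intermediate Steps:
y(r) = 27 + r
G = 1101 (G = 1139 - (27 + 11) = 1139 - 1*38 = 1139 - 38 = 1101)
G*((-11 - 18) + 40) = 1101*((-11 - 18) + 40) = 1101*(-29 + 40) = 1101*11 = 12111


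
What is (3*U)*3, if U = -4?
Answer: -36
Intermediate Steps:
(3*U)*3 = (3*(-4))*3 = -12*3 = -36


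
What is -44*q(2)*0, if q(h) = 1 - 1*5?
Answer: 0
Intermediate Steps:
q(h) = -4 (q(h) = 1 - 5 = -4)
-44*q(2)*0 = -44*(-4)*0 = 176*0 = 0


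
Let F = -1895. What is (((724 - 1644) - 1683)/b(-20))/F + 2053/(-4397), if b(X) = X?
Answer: -89254091/166646300 ≈ -0.53559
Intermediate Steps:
(((724 - 1644) - 1683)/b(-20))/F + 2053/(-4397) = (((724 - 1644) - 1683)/(-20))/(-1895) + 2053/(-4397) = ((-920 - 1683)*(-1/20))*(-1/1895) + 2053*(-1/4397) = -2603*(-1/20)*(-1/1895) - 2053/4397 = (2603/20)*(-1/1895) - 2053/4397 = -2603/37900 - 2053/4397 = -89254091/166646300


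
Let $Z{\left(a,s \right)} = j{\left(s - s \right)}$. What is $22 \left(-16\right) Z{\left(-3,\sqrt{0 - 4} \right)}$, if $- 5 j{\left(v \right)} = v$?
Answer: $0$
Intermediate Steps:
$j{\left(v \right)} = - \frac{v}{5}$
$Z{\left(a,s \right)} = 0$ ($Z{\left(a,s \right)} = - \frac{s - s}{5} = \left(- \frac{1}{5}\right) 0 = 0$)
$22 \left(-16\right) Z{\left(-3,\sqrt{0 - 4} \right)} = 22 \left(-16\right) 0 = \left(-352\right) 0 = 0$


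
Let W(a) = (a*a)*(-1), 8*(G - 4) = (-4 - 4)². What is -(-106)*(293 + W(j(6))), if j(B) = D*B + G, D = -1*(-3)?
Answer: -64342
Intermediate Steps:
G = 12 (G = 4 + (-4 - 4)²/8 = 4 + (⅛)*(-8)² = 4 + (⅛)*64 = 4 + 8 = 12)
D = 3
j(B) = 12 + 3*B (j(B) = 3*B + 12 = 12 + 3*B)
W(a) = -a² (W(a) = a²*(-1) = -a²)
-(-106)*(293 + W(j(6))) = -(-106)*(293 - (12 + 3*6)²) = -(-106)*(293 - (12 + 18)²) = -(-106)*(293 - 1*30²) = -(-106)*(293 - 1*900) = -(-106)*(293 - 900) = -(-106)*(-607) = -106*607 = -64342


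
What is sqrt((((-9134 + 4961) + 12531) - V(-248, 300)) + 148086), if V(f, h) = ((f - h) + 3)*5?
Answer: sqrt(159169) ≈ 398.96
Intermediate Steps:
V(f, h) = 15 - 5*h + 5*f (V(f, h) = (3 + f - h)*5 = 15 - 5*h + 5*f)
sqrt((((-9134 + 4961) + 12531) - V(-248, 300)) + 148086) = sqrt((((-9134 + 4961) + 12531) - (15 - 5*300 + 5*(-248))) + 148086) = sqrt(((-4173 + 12531) - (15 - 1500 - 1240)) + 148086) = sqrt((8358 - 1*(-2725)) + 148086) = sqrt((8358 + 2725) + 148086) = sqrt(11083 + 148086) = sqrt(159169)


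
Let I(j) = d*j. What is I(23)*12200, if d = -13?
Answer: -3647800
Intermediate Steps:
I(j) = -13*j
I(23)*12200 = -13*23*12200 = -299*12200 = -3647800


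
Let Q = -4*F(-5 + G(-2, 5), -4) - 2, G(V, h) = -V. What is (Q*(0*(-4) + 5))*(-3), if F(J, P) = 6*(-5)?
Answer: -1770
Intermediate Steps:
F(J, P) = -30
Q = 118 (Q = -4*(-30) - 2 = 120 - 2 = 118)
(Q*(0*(-4) + 5))*(-3) = (118*(0*(-4) + 5))*(-3) = (118*(0 + 5))*(-3) = (118*5)*(-3) = 590*(-3) = -1770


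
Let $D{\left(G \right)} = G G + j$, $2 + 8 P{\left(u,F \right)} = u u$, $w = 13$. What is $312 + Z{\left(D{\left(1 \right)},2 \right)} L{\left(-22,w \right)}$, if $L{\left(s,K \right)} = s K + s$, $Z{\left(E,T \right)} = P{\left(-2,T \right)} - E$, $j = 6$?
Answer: $2391$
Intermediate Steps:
$P{\left(u,F \right)} = - \frac{1}{4} + \frac{u^{2}}{8}$ ($P{\left(u,F \right)} = - \frac{1}{4} + \frac{u u}{8} = - \frac{1}{4} + \frac{u^{2}}{8}$)
$D{\left(G \right)} = 6 + G^{2}$ ($D{\left(G \right)} = G G + 6 = G^{2} + 6 = 6 + G^{2}$)
$Z{\left(E,T \right)} = \frac{1}{4} - E$ ($Z{\left(E,T \right)} = \left(- \frac{1}{4} + \frac{\left(-2\right)^{2}}{8}\right) - E = \left(- \frac{1}{4} + \frac{1}{8} \cdot 4\right) - E = \left(- \frac{1}{4} + \frac{1}{2}\right) - E = \frac{1}{4} - E$)
$L{\left(s,K \right)} = s + K s$ ($L{\left(s,K \right)} = K s + s = s + K s$)
$312 + Z{\left(D{\left(1 \right)},2 \right)} L{\left(-22,w \right)} = 312 + \left(\frac{1}{4} - \left(6 + 1^{2}\right)\right) \left(- 22 \left(1 + 13\right)\right) = 312 + \left(\frac{1}{4} - \left(6 + 1\right)\right) \left(\left(-22\right) 14\right) = 312 + \left(\frac{1}{4} - 7\right) \left(-308\right) = 312 - -2079 = 312 + 2079 = 2391$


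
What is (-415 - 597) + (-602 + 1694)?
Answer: 80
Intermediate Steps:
(-415 - 597) + (-602 + 1694) = -1012 + 1092 = 80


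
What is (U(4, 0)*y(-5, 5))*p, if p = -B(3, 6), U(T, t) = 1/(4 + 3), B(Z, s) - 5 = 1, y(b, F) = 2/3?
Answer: -4/7 ≈ -0.57143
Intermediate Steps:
y(b, F) = ⅔ (y(b, F) = 2*(⅓) = ⅔)
B(Z, s) = 6 (B(Z, s) = 5 + 1 = 6)
U(T, t) = ⅐ (U(T, t) = 1/7 = ⅐)
p = -6 (p = -1*6 = -6)
(U(4, 0)*y(-5, 5))*p = ((⅐)*(⅔))*(-6) = (2/21)*(-6) = -4/7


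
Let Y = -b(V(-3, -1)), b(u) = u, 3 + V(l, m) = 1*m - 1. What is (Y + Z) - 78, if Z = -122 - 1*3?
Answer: -198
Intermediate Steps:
Z = -125 (Z = -122 - 3 = -125)
V(l, m) = -4 + m (V(l, m) = -3 + (1*m - 1) = -3 + (m - 1) = -3 + (-1 + m) = -4 + m)
Y = 5 (Y = -(-4 - 1) = -1*(-5) = 5)
(Y + Z) - 78 = (5 - 125) - 78 = -120 - 78 = -198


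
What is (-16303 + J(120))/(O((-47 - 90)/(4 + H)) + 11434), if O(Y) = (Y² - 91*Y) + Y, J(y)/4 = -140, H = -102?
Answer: -161952252/108622565 ≈ -1.4910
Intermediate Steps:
J(y) = -560 (J(y) = 4*(-140) = -560)
O(Y) = Y² - 90*Y
(-16303 + J(120))/(O((-47 - 90)/(4 + H)) + 11434) = (-16303 - 560)/(((-47 - 90)/(4 - 102))*(-90 + (-47 - 90)/(4 - 102)) + 11434) = -16863/((-137/(-98))*(-90 - 137/(-98)) + 11434) = -16863/((-137*(-1/98))*(-90 - 137*(-1/98)) + 11434) = -16863/(137*(-90 + 137/98)/98 + 11434) = -16863/((137/98)*(-8683/98) + 11434) = -16863/(-1189571/9604 + 11434) = -16863/108622565/9604 = -16863*9604/108622565 = -161952252/108622565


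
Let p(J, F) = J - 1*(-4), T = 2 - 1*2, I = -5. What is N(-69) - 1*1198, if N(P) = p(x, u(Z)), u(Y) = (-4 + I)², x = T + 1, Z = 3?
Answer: -1193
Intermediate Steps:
T = 0 (T = 2 - 2 = 0)
x = 1 (x = 0 + 1 = 1)
u(Y) = 81 (u(Y) = (-4 - 5)² = (-9)² = 81)
p(J, F) = 4 + J (p(J, F) = J + 4 = 4 + J)
N(P) = 5 (N(P) = 4 + 1 = 5)
N(-69) - 1*1198 = 5 - 1*1198 = 5 - 1198 = -1193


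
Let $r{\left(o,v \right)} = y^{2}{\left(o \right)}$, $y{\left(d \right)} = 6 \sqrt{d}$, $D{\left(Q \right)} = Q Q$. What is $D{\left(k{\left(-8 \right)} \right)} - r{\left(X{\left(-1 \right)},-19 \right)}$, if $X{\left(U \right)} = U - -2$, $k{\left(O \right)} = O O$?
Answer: $4060$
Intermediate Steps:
$k{\left(O \right)} = O^{2}$
$D{\left(Q \right)} = Q^{2}$
$X{\left(U \right)} = 2 + U$ ($X{\left(U \right)} = U + 2 = 2 + U$)
$r{\left(o,v \right)} = 36 o$ ($r{\left(o,v \right)} = \left(6 \sqrt{o}\right)^{2} = 36 o$)
$D{\left(k{\left(-8 \right)} \right)} - r{\left(X{\left(-1 \right)},-19 \right)} = \left(\left(-8\right)^{2}\right)^{2} - 36 \left(2 - 1\right) = 64^{2} - 36 \cdot 1 = 4096 - 36 = 4060$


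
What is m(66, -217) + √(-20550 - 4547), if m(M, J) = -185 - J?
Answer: 32 + I*√25097 ≈ 32.0 + 158.42*I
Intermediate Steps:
m(66, -217) + √(-20550 - 4547) = (-185 - 1*(-217)) + √(-20550 - 4547) = (-185 + 217) + √(-25097) = 32 + I*√25097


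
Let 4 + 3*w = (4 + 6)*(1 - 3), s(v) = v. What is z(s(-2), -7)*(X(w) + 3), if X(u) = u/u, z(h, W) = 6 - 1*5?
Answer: 4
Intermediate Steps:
z(h, W) = 1 (z(h, W) = 6 - 5 = 1)
w = -8 (w = -4/3 + ((4 + 6)*(1 - 3))/3 = -4/3 + (10*(-2))/3 = -4/3 + (⅓)*(-20) = -4/3 - 20/3 = -8)
X(u) = 1
z(s(-2), -7)*(X(w) + 3) = 1*(1 + 3) = 1*4 = 4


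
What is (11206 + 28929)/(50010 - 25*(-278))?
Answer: 8027/11392 ≈ 0.70462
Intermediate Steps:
(11206 + 28929)/(50010 - 25*(-278)) = 40135/(50010 + 6950) = 40135/56960 = 40135*(1/56960) = 8027/11392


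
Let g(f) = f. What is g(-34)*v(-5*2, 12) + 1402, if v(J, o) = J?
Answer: 1742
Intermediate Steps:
g(-34)*v(-5*2, 12) + 1402 = -(-170)*2 + 1402 = -34*(-10) + 1402 = 340 + 1402 = 1742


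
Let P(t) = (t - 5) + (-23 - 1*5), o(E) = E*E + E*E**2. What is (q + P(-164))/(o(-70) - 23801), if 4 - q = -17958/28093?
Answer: 5403991/10166884793 ≈ 0.00053153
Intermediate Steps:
q = 130330/28093 (q = 4 - (-17958)/28093 = 4 - 1*(-17958/28093) = 4 + 17958/28093 = 130330/28093 ≈ 4.6392)
o(E) = E**2 + E**3
P(t) = -33 + t (P(t) = (-5 + t) + (-23 - 5) = (-5 + t) - 28 = -33 + t)
(q + P(-164))/(o(-70) - 23801) = (130330/28093 + (-33 - 164))/((-70)**2*(1 - 70) - 23801) = (130330/28093 - 197)/(4900*(-69) - 23801) = -5403991/(28093*(-338100 - 23801)) = -5403991/28093/(-361901) = -5403991/28093*(-1/361901) = 5403991/10166884793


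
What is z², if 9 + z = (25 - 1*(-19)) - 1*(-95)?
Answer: 16900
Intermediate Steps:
z = 130 (z = -9 + ((25 - 1*(-19)) - 1*(-95)) = -9 + ((25 + 19) + 95) = -9 + (44 + 95) = -9 + 139 = 130)
z² = 130² = 16900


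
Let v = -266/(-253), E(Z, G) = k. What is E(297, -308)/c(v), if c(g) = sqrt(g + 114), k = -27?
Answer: -27*sqrt(1841081)/14554 ≈ -2.5172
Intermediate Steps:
E(Z, G) = -27
v = 266/253 (v = -266*(-1/253) = 266/253 ≈ 1.0514)
c(g) = sqrt(114 + g)
E(297, -308)/c(v) = -27/sqrt(114 + 266/253) = -27*sqrt(1841081)/14554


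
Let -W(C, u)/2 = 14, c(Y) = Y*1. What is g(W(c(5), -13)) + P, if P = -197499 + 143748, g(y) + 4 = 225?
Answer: -53530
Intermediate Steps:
c(Y) = Y
W(C, u) = -28 (W(C, u) = -2*14 = -28)
g(y) = 221 (g(y) = -4 + 225 = 221)
P = -53751
g(W(c(5), -13)) + P = 221 - 53751 = -53530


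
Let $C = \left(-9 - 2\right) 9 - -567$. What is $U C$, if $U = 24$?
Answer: $11232$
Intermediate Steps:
$C = 468$ ($C = \left(-11\right) 9 + 567 = -99 + 567 = 468$)
$U C = 24 \cdot 468 = 11232$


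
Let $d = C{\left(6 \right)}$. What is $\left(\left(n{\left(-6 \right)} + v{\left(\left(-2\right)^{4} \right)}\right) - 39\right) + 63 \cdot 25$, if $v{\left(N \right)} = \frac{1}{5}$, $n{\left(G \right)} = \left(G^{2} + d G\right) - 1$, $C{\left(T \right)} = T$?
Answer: $\frac{7676}{5} \approx 1535.2$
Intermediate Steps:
$d = 6$
$n{\left(G \right)} = -1 + G^{2} + 6 G$ ($n{\left(G \right)} = \left(G^{2} + 6 G\right) - 1 = -1 + G^{2} + 6 G$)
$v{\left(N \right)} = \frac{1}{5}$
$\left(\left(n{\left(-6 \right)} + v{\left(\left(-2\right)^{4} \right)}\right) - 39\right) + 63 \cdot 25 = \left(\left(\left(-1 + \left(-6\right)^{2} + 6 \left(-6\right)\right) + \frac{1}{5}\right) - 39\right) + 63 \cdot 25 = \left(\left(\left(-1 + 36 - 36\right) + \frac{1}{5}\right) - 39\right) + 1575 = \left(\left(-1 + \frac{1}{5}\right) - 39\right) + 1575 = \left(- \frac{4}{5} - 39\right) + 1575 = - \frac{199}{5} + 1575 = \frac{7676}{5}$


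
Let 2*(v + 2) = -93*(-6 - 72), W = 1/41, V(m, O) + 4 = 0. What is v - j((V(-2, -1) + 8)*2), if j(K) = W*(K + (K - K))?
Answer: 148617/41 ≈ 3624.8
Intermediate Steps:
V(m, O) = -4 (V(m, O) = -4 + 0 = -4)
W = 1/41 ≈ 0.024390
v = 3625 (v = -2 + (-93*(-6 - 72))/2 = -2 + (-93*(-78))/2 = -2 + (½)*7254 = -2 + 3627 = 3625)
j(K) = K/41 (j(K) = (K + (K - K))/41 = (K + 0)/41 = K/41)
v - j((V(-2, -1) + 8)*2) = 3625 - (-4 + 8)*2/41 = 3625 - 4*2/41 = 3625 - 8/41 = 148617/41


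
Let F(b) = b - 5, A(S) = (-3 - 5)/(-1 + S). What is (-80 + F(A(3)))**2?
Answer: 7921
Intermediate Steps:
A(S) = -8/(-1 + S)
F(b) = -5 + b
(-80 + F(A(3)))**2 = (-80 + (-5 - 8/(-1 + 3)))**2 = (-80 + (-5 - 8/2))**2 = (-80 + (-5 - 8*1/2))**2 = (-80 + (-5 - 4))**2 = (-80 - 9)**2 = (-89)**2 = 7921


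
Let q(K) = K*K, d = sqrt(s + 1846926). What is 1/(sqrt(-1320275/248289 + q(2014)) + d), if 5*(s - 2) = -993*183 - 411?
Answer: 248289/(sqrt(250053721111210641) + 248289*sqrt(1810502)) ≈ 0.00029766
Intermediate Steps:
s = -36424 (s = 2 + (-993*183 - 411)/5 = 2 + (-181719 - 411)/5 = 2 + (1/5)*(-182130) = 2 - 36426 = -36424)
d = sqrt(1810502) (d = sqrt(-36424 + 1846926) = sqrt(1810502) ≈ 1345.5)
q(K) = K**2
1/(sqrt(-1320275/248289 + q(2014)) + d) = 1/(sqrt(-1320275/248289 + 2014**2) + sqrt(1810502)) = 1/(sqrt(-1320275*1/248289 + 4056196) + sqrt(1810502)) = 1/(sqrt(-1320275/248289 + 4056196) + sqrt(1810502)) = 1/(sqrt(1007107528369/248289) + sqrt(1810502)) = 1/(sqrt(250053721111210641)/248289 + sqrt(1810502)) = 1/(sqrt(1810502) + sqrt(250053721111210641)/248289)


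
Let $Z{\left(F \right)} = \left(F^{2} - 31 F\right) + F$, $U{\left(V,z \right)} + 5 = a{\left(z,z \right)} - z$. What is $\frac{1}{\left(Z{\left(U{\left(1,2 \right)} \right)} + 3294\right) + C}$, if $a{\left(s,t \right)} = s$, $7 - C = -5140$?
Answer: $\frac{1}{8616} \approx 0.00011606$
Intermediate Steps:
$C = 5147$ ($C = 7 - -5140 = 7 + 5140 = 5147$)
$U{\left(V,z \right)} = -5$ ($U{\left(V,z \right)} = -5 + \left(z - z\right) = -5 + 0 = -5$)
$Z{\left(F \right)} = F^{2} - 30 F$
$\frac{1}{\left(Z{\left(U{\left(1,2 \right)} \right)} + 3294\right) + C} = \frac{1}{\left(- 5 \left(-30 - 5\right) + 3294\right) + 5147} = \frac{1}{\left(\left(-5\right) \left(-35\right) + 3294\right) + 5147} = \frac{1}{\left(175 + 3294\right) + 5147} = \frac{1}{3469 + 5147} = \frac{1}{8616}$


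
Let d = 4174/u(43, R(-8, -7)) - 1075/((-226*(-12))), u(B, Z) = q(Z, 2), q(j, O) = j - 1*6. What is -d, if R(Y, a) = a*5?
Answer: 11363963/111192 ≈ 102.20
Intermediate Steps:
q(j, O) = -6 + j (q(j, O) = j - 6 = -6 + j)
R(Y, a) = 5*a
u(B, Z) = -6 + Z
d = -11363963/111192 (d = 4174/(-6 + 5*(-7)) - 1075/((-226*(-12))) = 4174/(-6 - 35) - 1075/2712 = 4174/(-41) - 1075*1/2712 = 4174*(-1/41) - 1075/2712 = -4174/41 - 1075/2712 = -11363963/111192 ≈ -102.20)
-d = -1*(-11363963/111192) = 11363963/111192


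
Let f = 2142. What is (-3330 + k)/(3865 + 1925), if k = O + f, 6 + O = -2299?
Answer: -3493/5790 ≈ -0.60328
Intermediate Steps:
O = -2305 (O = -6 - 2299 = -2305)
k = -163 (k = -2305 + 2142 = -163)
(-3330 + k)/(3865 + 1925) = (-3330 - 163)/(3865 + 1925) = -3493/5790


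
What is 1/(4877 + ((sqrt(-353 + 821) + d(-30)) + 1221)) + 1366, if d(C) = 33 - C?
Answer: 51849886959/37957453 - 6*sqrt(13)/37957453 ≈ 1366.0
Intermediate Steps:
1/(4877 + ((sqrt(-353 + 821) + d(-30)) + 1221)) + 1366 = 1/(4877 + ((sqrt(-353 + 821) + (33 - 1*(-30))) + 1221)) + 1366 = 1/(4877 + ((sqrt(468) + (33 + 30)) + 1221)) + 1366 = 1/(4877 + ((6*sqrt(13) + 63) + 1221)) + 1366 = 1/(4877 + ((63 + 6*sqrt(13)) + 1221)) + 1366 = 1/(4877 + (1284 + 6*sqrt(13))) + 1366 = 1/(6161 + 6*sqrt(13)) + 1366 = 1366 + 1/(6161 + 6*sqrt(13))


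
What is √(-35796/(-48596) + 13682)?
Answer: √2019547307483/12149 ≈ 116.97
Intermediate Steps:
√(-35796/(-48596) + 13682) = √(-35796*(-1/48596) + 13682) = √(8949/12149 + 13682) = √(166231567/12149) = √2019547307483/12149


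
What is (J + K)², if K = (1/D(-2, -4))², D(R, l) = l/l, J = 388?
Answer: 151321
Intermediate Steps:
D(R, l) = 1
K = 1 (K = (1/1)² = 1² = 1)
(J + K)² = (388 + 1)² = 389² = 151321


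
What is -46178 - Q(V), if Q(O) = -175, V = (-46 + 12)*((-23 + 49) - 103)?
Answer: -46003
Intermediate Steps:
V = 2618 (V = -34*(26 - 103) = -34*(-77) = 2618)
-46178 - Q(V) = -46178 - 1*(-175) = -46178 + 175 = -46003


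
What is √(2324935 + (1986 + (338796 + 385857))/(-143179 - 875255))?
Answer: √267937778354003726/339478 ≈ 1524.8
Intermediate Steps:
√(2324935 + (1986 + (338796 + 385857))/(-143179 - 875255)) = √(2324935 + (1986 + 724653)/(-1018434)) = √(2324935 + 726639*(-1/1018434)) = √(2324935 - 242213/339478) = √(789264041717/339478) = √267937778354003726/339478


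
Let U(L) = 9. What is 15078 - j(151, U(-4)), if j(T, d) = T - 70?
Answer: 14997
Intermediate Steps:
j(T, d) = -70 + T
15078 - j(151, U(-4)) = 15078 - (-70 + 151) = 15078 - 1*81 = 15078 - 81 = 14997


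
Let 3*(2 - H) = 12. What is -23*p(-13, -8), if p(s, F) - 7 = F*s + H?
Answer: -2507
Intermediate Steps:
H = -2 (H = 2 - ⅓*12 = 2 - 4 = -2)
p(s, F) = 5 + F*s (p(s, F) = 7 + (F*s - 2) = 7 + (-2 + F*s) = 5 + F*s)
-23*p(-13, -8) = -23*(5 - 8*(-13)) = -23*(5 + 104) = -23*109 = -2507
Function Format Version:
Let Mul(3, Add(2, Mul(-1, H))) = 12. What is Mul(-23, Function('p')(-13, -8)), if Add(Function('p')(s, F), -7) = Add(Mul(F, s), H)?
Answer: -2507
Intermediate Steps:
H = -2 (H = Add(2, Mul(Rational(-1, 3), 12)) = Add(2, -4) = -2)
Function('p')(s, F) = Add(5, Mul(F, s)) (Function('p')(s, F) = Add(7, Add(Mul(F, s), -2)) = Add(7, Add(-2, Mul(F, s))) = Add(5, Mul(F, s)))
Mul(-23, Function('p')(-13, -8)) = Mul(-23, Add(5, Mul(-8, -13))) = Mul(-23, Add(5, 104)) = Mul(-23, 109) = -2507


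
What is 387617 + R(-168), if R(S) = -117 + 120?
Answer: 387620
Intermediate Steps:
R(S) = 3
387617 + R(-168) = 387617 + 3 = 387620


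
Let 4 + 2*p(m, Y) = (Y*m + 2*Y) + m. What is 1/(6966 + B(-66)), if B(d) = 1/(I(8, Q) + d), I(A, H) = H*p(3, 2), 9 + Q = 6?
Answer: 159/1107592 ≈ 0.00014355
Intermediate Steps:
p(m, Y) = -2 + Y + m/2 + Y*m/2 (p(m, Y) = -2 + ((Y*m + 2*Y) + m)/2 = -2 + ((2*Y + Y*m) + m)/2 = -2 + (m + 2*Y + Y*m)/2 = -2 + (Y + m/2 + Y*m/2) = -2 + Y + m/2 + Y*m/2)
Q = -3 (Q = -9 + 6 = -3)
I(A, H) = 9*H/2 (I(A, H) = H*(-2 + 2 + (½)*3 + (½)*2*3) = H*(-2 + 2 + 3/2 + 3) = H*(9/2) = 9*H/2)
B(d) = 1/(-27/2 + d) (B(d) = 1/((9/2)*(-3) + d) = 1/(-27/2 + d))
1/(6966 + B(-66)) = 1/(6966 + 2/(-27 + 2*(-66))) = 1/(6966 + 2/(-27 - 132)) = 1/(6966 + 2/(-159)) = 1/(6966 + 2*(-1/159)) = 1/(6966 - 2/159) = 1/(1107592/159) = 159/1107592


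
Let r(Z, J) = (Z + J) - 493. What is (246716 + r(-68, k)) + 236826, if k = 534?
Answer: 483515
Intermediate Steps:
r(Z, J) = -493 + J + Z (r(Z, J) = (J + Z) - 493 = -493 + J + Z)
(246716 + r(-68, k)) + 236826 = (246716 + (-493 + 534 - 68)) + 236826 = (246716 - 27) + 236826 = 246689 + 236826 = 483515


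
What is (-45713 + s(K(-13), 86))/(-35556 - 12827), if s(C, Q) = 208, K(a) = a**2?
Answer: 45505/48383 ≈ 0.94052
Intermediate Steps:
(-45713 + s(K(-13), 86))/(-35556 - 12827) = (-45713 + 208)/(-35556 - 12827) = -45505/(-48383) = -45505*(-1/48383) = 45505/48383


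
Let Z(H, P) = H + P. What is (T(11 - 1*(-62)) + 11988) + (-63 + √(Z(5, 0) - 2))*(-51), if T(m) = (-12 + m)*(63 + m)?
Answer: 23497 - 51*√3 ≈ 23409.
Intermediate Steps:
(T(11 - 1*(-62)) + 11988) + (-63 + √(Z(5, 0) - 2))*(-51) = ((-756 + (11 - 1*(-62))² + 51*(11 - 1*(-62))) + 11988) + (-63 + √((5 + 0) - 2))*(-51) = ((-756 + (11 + 62)² + 51*(11 + 62)) + 11988) + (-63 + √(5 - 2))*(-51) = ((-756 + 73² + 51*73) + 11988) + (-63 + √3)*(-51) = ((-756 + 5329 + 3723) + 11988) + (3213 - 51*√3) = (8296 + 11988) + (3213 - 51*√3) = 20284 + (3213 - 51*√3) = 23497 - 51*√3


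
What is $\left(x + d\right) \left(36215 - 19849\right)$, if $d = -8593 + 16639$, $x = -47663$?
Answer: $-648371822$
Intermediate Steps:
$d = 8046$
$\left(x + d\right) \left(36215 - 19849\right) = \left(-47663 + 8046\right) \left(36215 - 19849\right) = - 39617 \left(36215 - 19849\right) = \left(-39617\right) 16366 = -648371822$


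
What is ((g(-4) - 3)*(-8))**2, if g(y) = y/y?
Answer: 256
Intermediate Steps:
g(y) = 1
((g(-4) - 3)*(-8))**2 = ((1 - 3)*(-8))**2 = (-2*(-8))**2 = 16**2 = 256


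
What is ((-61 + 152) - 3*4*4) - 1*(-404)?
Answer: 447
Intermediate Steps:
((-61 + 152) - 3*4*4) - 1*(-404) = (91 - 12*4) + 404 = (91 - 48) + 404 = 43 + 404 = 447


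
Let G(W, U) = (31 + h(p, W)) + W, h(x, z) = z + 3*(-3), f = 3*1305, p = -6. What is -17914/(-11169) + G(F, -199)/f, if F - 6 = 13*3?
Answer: 7931582/4858515 ≈ 1.6325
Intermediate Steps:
f = 3915
h(x, z) = -9 + z (h(x, z) = z - 9 = -9 + z)
F = 45 (F = 6 + 13*3 = 6 + 39 = 45)
G(W, U) = 22 + 2*W (G(W, U) = (31 + (-9 + W)) + W = (22 + W) + W = 22 + 2*W)
-17914/(-11169) + G(F, -199)/f = -17914/(-11169) + (22 + 2*45)/3915 = -17914*(-1/11169) + (22 + 90)*(1/3915) = 17914/11169 + 112*(1/3915) = 17914/11169 + 112/3915 = 7931582/4858515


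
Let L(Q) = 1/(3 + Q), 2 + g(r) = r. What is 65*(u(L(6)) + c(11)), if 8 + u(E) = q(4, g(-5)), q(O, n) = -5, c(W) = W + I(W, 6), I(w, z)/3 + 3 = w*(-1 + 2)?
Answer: 1430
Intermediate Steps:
g(r) = -2 + r
I(w, z) = -9 + 3*w (I(w, z) = -9 + 3*(w*(-1 + 2)) = -9 + 3*(w*1) = -9 + 3*w)
c(W) = -9 + 4*W (c(W) = W + (-9 + 3*W) = -9 + 4*W)
u(E) = -13 (u(E) = -8 - 5 = -13)
65*(u(L(6)) + c(11)) = 65*(-13 + (-9 + 4*11)) = 65*(-13 + (-9 + 44)) = 65*(-13 + 35) = 65*22 = 1430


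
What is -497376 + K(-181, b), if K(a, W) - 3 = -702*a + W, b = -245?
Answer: -370556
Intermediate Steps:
K(a, W) = 3 + W - 702*a (K(a, W) = 3 + (-702*a + W) = 3 + (W - 702*a) = 3 + W - 702*a)
-497376 + K(-181, b) = -497376 + (3 - 245 - 702*(-181)) = -497376 + (3 - 245 + 127062) = -497376 + 126820 = -370556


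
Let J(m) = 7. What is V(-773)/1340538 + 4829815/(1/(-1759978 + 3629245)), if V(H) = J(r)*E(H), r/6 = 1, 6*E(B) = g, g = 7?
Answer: 72615981990796412989/8043228 ≈ 9.0282e+12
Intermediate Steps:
E(B) = 7/6 (E(B) = (1/6)*7 = 7/6)
r = 6 (r = 6*1 = 6)
V(H) = 49/6 (V(H) = 7*(7/6) = 49/6)
V(-773)/1340538 + 4829815/(1/(-1759978 + 3629245)) = (49/6)/1340538 + 4829815/(1/(-1759978 + 3629245)) = (49/6)*(1/1340538) + 4829815/(1/1869267) = 49/8043228 + 4829815/(1/1869267) = 49/8043228 + 4829815*1869267 = 49/8043228 + 9028213795605 = 72615981990796412989/8043228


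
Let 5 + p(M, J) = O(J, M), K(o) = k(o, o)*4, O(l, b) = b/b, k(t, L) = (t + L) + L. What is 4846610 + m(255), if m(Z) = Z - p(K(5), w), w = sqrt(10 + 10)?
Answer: 4846869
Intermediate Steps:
k(t, L) = t + 2*L (k(t, L) = (L + t) + L = t + 2*L)
w = 2*sqrt(5) (w = sqrt(20) = 2*sqrt(5) ≈ 4.4721)
O(l, b) = 1
K(o) = 12*o (K(o) = (o + 2*o)*4 = (3*o)*4 = 12*o)
p(M, J) = -4 (p(M, J) = -5 + 1 = -4)
m(Z) = 4 + Z (m(Z) = Z - 1*(-4) = Z + 4 = 4 + Z)
4846610 + m(255) = 4846610 + (4 + 255) = 4846610 + 259 = 4846869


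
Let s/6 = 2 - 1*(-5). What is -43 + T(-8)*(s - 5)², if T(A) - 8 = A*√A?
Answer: 10909 - 21904*I*√2 ≈ 10909.0 - 30977.0*I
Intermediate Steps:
T(A) = 8 + A^(3/2) (T(A) = 8 + A*√A = 8 + A^(3/2))
s = 42 (s = 6*(2 - 1*(-5)) = 6*(2 + 5) = 6*7 = 42)
-43 + T(-8)*(s - 5)² = -43 + (8 + (-8)^(3/2))*(42 - 5)² = -43 + (8 - 16*I*√2)*37² = -43 + (8 - 16*I*√2)*1369 = -43 + (10952 - 21904*I*√2) = 10909 - 21904*I*√2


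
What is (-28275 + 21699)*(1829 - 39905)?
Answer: 250387776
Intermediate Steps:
(-28275 + 21699)*(1829 - 39905) = -6576*(-38076) = 250387776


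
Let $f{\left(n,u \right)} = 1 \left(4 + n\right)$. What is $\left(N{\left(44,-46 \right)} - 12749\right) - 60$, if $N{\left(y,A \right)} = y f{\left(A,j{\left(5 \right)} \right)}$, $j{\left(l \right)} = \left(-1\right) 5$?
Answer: $-14657$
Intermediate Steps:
$j{\left(l \right)} = -5$
$f{\left(n,u \right)} = 4 + n$
$N{\left(y,A \right)} = y \left(4 + A\right)$
$\left(N{\left(44,-46 \right)} - 12749\right) - 60 = \left(44 \left(4 - 46\right) - 12749\right) - 60 = \left(44 \left(-42\right) - 12749\right) - 60 = \left(-1848 - 12749\right) - 60 = -14597 - 60 = -14657$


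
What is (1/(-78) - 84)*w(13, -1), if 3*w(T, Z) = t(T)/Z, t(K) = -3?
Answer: -6553/78 ≈ -84.013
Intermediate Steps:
w(T, Z) = -1/Z (w(T, Z) = (-3/Z)/3 = -1/Z)
(1/(-78) - 84)*w(13, -1) = (1/(-78) - 84)*(-1/(-1)) = (-1/78 - 84)*(-1*(-1)) = -6553/78*1 = -6553/78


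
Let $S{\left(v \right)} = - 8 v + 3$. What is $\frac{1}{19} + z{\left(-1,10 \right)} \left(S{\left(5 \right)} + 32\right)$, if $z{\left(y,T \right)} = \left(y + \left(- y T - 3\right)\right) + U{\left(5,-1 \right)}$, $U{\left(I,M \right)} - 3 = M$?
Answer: $- \frac{759}{19} \approx -39.947$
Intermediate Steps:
$S{\left(v \right)} = 3 - 8 v$
$U{\left(I,M \right)} = 3 + M$
$z{\left(y,T \right)} = -1 + y - T y$ ($z{\left(y,T \right)} = \left(y + \left(- y T - 3\right)\right) + \left(3 - 1\right) = \left(y - \left(3 + T y\right)\right) + 2 = \left(-3 + y - T y\right) + 2 = -1 + y - T y$)
$\frac{1}{19} + z{\left(-1,10 \right)} \left(S{\left(5 \right)} + 32\right) = \frac{1}{19} + \left(-1 - 1 - 10 \left(-1\right)\right) \left(\left(3 - 40\right) + 32\right) = \frac{1}{19} + \left(-1 - 1 + 10\right) \left(\left(3 - 40\right) + 32\right) = \frac{1}{19} + 8 \left(-37 + 32\right) = \frac{1}{19} + 8 \left(-5\right) = \frac{1}{19} - 40 = - \frac{759}{19}$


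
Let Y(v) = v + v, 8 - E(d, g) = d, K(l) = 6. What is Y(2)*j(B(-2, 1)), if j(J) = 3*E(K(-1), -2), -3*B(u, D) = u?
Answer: 24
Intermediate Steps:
E(d, g) = 8 - d
Y(v) = 2*v
B(u, D) = -u/3
j(J) = 6 (j(J) = 3*(8 - 1*6) = 3*(8 - 6) = 3*2 = 6)
Y(2)*j(B(-2, 1)) = (2*2)*6 = 4*6 = 24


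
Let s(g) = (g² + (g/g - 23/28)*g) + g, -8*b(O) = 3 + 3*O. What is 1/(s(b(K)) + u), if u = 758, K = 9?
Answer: 14/10747 ≈ 0.0013027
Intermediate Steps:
b(O) = -3/8 - 3*O/8 (b(O) = -(3 + 3*O)/8 = -3/8 - 3*O/8)
s(g) = g² + 33*g/28 (s(g) = (g² + (1 - 23*1/28)*g) + g = (g² + (1 - 23/28)*g) + g = (g² + 5*g/28) + g = g² + 33*g/28)
1/(s(b(K)) + u) = 1/((-3/8 - 3/8*9)*(33 + 28*(-3/8 - 3/8*9))/28 + 758) = 1/((-3/8 - 27/8)*(33 + 28*(-3/8 - 27/8))/28 + 758) = 1/((1/28)*(-15/4)*(33 + 28*(-15/4)) + 758) = 1/((1/28)*(-15/4)*(33 - 105) + 758) = 1/((1/28)*(-15/4)*(-72) + 758) = 1/(135/14 + 758) = 1/(10747/14) = 14/10747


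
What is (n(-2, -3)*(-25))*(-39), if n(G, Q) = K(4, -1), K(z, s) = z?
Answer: 3900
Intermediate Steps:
n(G, Q) = 4
(n(-2, -3)*(-25))*(-39) = (4*(-25))*(-39) = -100*(-39) = 3900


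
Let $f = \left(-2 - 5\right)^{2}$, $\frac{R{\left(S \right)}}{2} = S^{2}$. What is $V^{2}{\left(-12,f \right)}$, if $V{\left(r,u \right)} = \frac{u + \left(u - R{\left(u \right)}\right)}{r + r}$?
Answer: $38416$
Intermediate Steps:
$R{\left(S \right)} = 2 S^{2}$
$f = 49$ ($f = \left(-7\right)^{2} = 49$)
$V{\left(r,u \right)} = \frac{- 2 u^{2} + 2 u}{2 r}$ ($V{\left(r,u \right)} = \frac{u + \left(u - 2 u^{2}\right)}{r + r} = \frac{u - \left(- u + 2 u^{2}\right)}{2 r} = \left(- 2 u^{2} + 2 u\right) \frac{1}{2 r} = \frac{- 2 u^{2} + 2 u}{2 r}$)
$V^{2}{\left(-12,f \right)} = \left(\frac{49 \left(1 - 49\right)}{-12}\right)^{2} = \left(49 \left(- \frac{1}{12}\right) \left(1 - 49\right)\right)^{2} = \left(49 \left(- \frac{1}{12}\right) \left(-48\right)\right)^{2} = 196^{2} = 38416$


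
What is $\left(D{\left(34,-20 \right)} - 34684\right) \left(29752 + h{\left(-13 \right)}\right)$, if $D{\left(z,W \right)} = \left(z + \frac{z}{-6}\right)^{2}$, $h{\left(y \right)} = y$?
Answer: $- \frac{3022781003}{3} \approx -1.0076 \cdot 10^{9}$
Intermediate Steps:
$D{\left(z,W \right)} = \frac{25 z^{2}}{36}$ ($D{\left(z,W \right)} = \left(z + z \left(- \frac{1}{6}\right)\right)^{2} = \left(z - \frac{z}{6}\right)^{2} = \left(\frac{5 z}{6}\right)^{2} = \frac{25 z^{2}}{36}$)
$\left(D{\left(34,-20 \right)} - 34684\right) \left(29752 + h{\left(-13 \right)}\right) = \left(\frac{25 \cdot 34^{2}}{36} - 34684\right) \left(29752 - 13\right) = \left(\frac{25}{36} \cdot 1156 - 34684\right) 29739 = \left(\frac{7225}{9} - 34684\right) 29739 = \left(- \frac{304931}{9}\right) 29739 = - \frac{3022781003}{3}$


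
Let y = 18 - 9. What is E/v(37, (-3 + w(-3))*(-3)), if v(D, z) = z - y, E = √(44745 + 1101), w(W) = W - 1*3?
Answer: √566/2 ≈ 11.895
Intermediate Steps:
w(W) = -3 + W (w(W) = W - 3 = -3 + W)
y = 9
E = 9*√566 (E = √45846 = 9*√566 ≈ 214.12)
v(D, z) = -9 + z (v(D, z) = z - 1*9 = z - 9 = -9 + z)
E/v(37, (-3 + w(-3))*(-3)) = (9*√566)/(-9 + (-3 + (-3 - 3))*(-3)) = (9*√566)/(-9 + (-3 - 6)*(-3)) = (9*√566)/(-9 - 9*(-3)) = (9*√566)/(-9 + 27) = (9*√566)/18 = (9*√566)*(1/18) = √566/2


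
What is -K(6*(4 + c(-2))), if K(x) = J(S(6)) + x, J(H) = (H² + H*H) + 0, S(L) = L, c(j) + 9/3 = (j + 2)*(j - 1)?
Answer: -78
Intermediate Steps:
c(j) = -3 + (-1 + j)*(2 + j) (c(j) = -3 + (j + 2)*(j - 1) = -3 + (2 + j)*(-1 + j) = -3 + (-1 + j)*(2 + j))
J(H) = 2*H² (J(H) = (H² + H²) + 0 = 2*H² + 0 = 2*H²)
K(x) = 72 + x (K(x) = 2*6² + x = 2*36 + x = 72 + x)
-K(6*(4 + c(-2))) = -(72 + 6*(4 + (-5 - 2 + (-2)²))) = -(72 + 6*(4 + (-5 - 2 + 4))) = -(72 + 6*(4 - 3)) = -(72 + 6*1) = -(72 + 6) = -1*78 = -78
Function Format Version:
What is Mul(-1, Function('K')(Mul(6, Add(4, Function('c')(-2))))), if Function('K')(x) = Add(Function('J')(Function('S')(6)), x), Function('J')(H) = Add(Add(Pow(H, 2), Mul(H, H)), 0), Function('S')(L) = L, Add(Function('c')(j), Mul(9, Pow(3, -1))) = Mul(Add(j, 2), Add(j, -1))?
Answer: -78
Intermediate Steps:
Function('c')(j) = Add(-3, Mul(Add(-1, j), Add(2, j))) (Function('c')(j) = Add(-3, Mul(Add(j, 2), Add(j, -1))) = Add(-3, Mul(Add(2, j), Add(-1, j))) = Add(-3, Mul(Add(-1, j), Add(2, j))))
Function('J')(H) = Mul(2, Pow(H, 2)) (Function('J')(H) = Add(Add(Pow(H, 2), Pow(H, 2)), 0) = Add(Mul(2, Pow(H, 2)), 0) = Mul(2, Pow(H, 2)))
Function('K')(x) = Add(72, x) (Function('K')(x) = Add(Mul(2, Pow(6, 2)), x) = Add(Mul(2, 36), x) = Add(72, x))
Mul(-1, Function('K')(Mul(6, Add(4, Function('c')(-2))))) = Mul(-1, Add(72, Mul(6, Add(4, Add(-5, -2, Pow(-2, 2)))))) = Mul(-1, Add(72, Mul(6, Add(4, Add(-5, -2, 4))))) = Mul(-1, Add(72, Mul(6, Add(4, -3)))) = Mul(-1, Add(72, Mul(6, 1))) = Mul(-1, Add(72, 6)) = Mul(-1, 78) = -78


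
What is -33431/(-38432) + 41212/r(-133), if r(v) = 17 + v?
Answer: -394995397/1114528 ≈ -354.41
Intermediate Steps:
-33431/(-38432) + 41212/r(-133) = -33431/(-38432) + 41212/(17 - 133) = -33431*(-1/38432) + 41212/(-116) = 33431/38432 + 41212*(-1/116) = 33431/38432 - 10303/29 = -394995397/1114528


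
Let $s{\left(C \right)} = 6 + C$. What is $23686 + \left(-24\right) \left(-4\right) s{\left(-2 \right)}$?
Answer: $24070$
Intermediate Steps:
$23686 + \left(-24\right) \left(-4\right) s{\left(-2 \right)} = 23686 + \left(-24\right) \left(-4\right) \left(6 - 2\right) = 23686 + 96 \cdot 4 = 23686 + 384 = 24070$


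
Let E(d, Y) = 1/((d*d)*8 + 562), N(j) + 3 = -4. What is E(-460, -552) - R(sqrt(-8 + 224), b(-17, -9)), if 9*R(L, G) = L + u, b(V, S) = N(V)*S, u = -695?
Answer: 392295533/5080086 - 2*sqrt(6)/3 ≈ 75.589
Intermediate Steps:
N(j) = -7 (N(j) = -3 - 4 = -7)
E(d, Y) = 1/(562 + 8*d**2) (E(d, Y) = 1/(d**2*8 + 562) = 1/(8*d**2 + 562) = 1/(562 + 8*d**2))
b(V, S) = -7*S
R(L, G) = -695/9 + L/9 (R(L, G) = (L - 695)/9 = (-695 + L)/9 = -695/9 + L/9)
E(-460, -552) - R(sqrt(-8 + 224), b(-17, -9)) = 1/(2*(281 + 4*(-460)**2)) - (-695/9 + sqrt(-8 + 224)/9) = 1/(2*(281 + 4*211600)) - (-695/9 + sqrt(216)/9) = 1/(2*(281 + 846400)) - (-695/9 + (6*sqrt(6))/9) = (1/2)/846681 - (-695/9 + 2*sqrt(6)/3) = (1/2)*(1/846681) + (695/9 - 2*sqrt(6)/3) = 1/1693362 + (695/9 - 2*sqrt(6)/3) = 392295533/5080086 - 2*sqrt(6)/3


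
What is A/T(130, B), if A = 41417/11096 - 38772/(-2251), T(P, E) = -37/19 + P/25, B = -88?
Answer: 2617218895/406206456 ≈ 6.4431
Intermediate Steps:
T(P, E) = -37/19 + P/25 (T(P, E) = -37*1/19 + P*(1/25) = -37/19 + P/25)
A = 523443779/24977096 (A = 41417*(1/11096) - 38772*(-1/2251) = 41417/11096 + 38772/2251 = 523443779/24977096 ≈ 20.957)
A/T(130, B) = 523443779/(24977096*(-37/19 + (1/25)*130)) = 523443779/(24977096*(-37/19 + 26/5)) = 523443779/(24977096*(309/95)) = (523443779/24977096)*(95/309) = 2617218895/406206456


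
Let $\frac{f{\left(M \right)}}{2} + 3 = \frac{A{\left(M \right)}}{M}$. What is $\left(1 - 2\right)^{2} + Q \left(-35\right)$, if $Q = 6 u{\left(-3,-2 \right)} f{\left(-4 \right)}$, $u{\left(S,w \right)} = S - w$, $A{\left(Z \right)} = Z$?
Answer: $-839$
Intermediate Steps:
$f{\left(M \right)} = -4$ ($f{\left(M \right)} = -6 + 2 \frac{M}{M} = -6 + 2 \cdot 1 = -6 + 2 = -4$)
$Q = 24$ ($Q = 6 \left(-3 - -2\right) \left(-4\right) = 6 \left(-3 + 2\right) \left(-4\right) = 6 \left(-1\right) \left(-4\right) = \left(-6\right) \left(-4\right) = 24$)
$\left(1 - 2\right)^{2} + Q \left(-35\right) = \left(1 - 2\right)^{2} + 24 \left(-35\right) = \left(-1\right)^{2} - 840 = 1 - 840 = -839$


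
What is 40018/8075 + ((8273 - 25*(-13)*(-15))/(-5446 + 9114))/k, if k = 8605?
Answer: 7430124561/1499249150 ≈ 4.9559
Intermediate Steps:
40018/8075 + ((8273 - 25*(-13)*(-15))/(-5446 + 9114))/k = 40018/8075 + ((8273 - 25*(-13)*(-15))/(-5446 + 9114))/8605 = 40018*(1/8075) + ((8273 + 325*(-15))/3668)*(1/8605) = 2354/475 + ((8273 - 4875)*(1/3668))*(1/8605) = 2354/475 + (3398*(1/3668))*(1/8605) = 2354/475 + (1699/1834)*(1/8605) = 2354/475 + 1699/15781570 = 7430124561/1499249150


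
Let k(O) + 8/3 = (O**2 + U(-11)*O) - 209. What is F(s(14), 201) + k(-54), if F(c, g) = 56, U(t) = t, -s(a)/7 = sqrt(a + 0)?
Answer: 10063/3 ≈ 3354.3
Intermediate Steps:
s(a) = -7*sqrt(a) (s(a) = -7*sqrt(a + 0) = -7*sqrt(a))
k(O) = -635/3 + O**2 - 11*O (k(O) = -8/3 + ((O**2 - 11*O) - 209) = -8/3 + (-209 + O**2 - 11*O) = -635/3 + O**2 - 11*O)
F(s(14), 201) + k(-54) = 56 + (-635/3 + (-54)**2 - 11*(-54)) = 56 + (-635/3 + 2916 + 594) = 56 + 9895/3 = 10063/3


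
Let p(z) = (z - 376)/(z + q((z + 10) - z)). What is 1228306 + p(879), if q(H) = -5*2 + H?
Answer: 1079681477/879 ≈ 1.2283e+6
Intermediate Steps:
q(H) = -10 + H
p(z) = (-376 + z)/z (p(z) = (z - 376)/(z + (-10 + ((z + 10) - z))) = (-376 + z)/(z + (-10 + ((10 + z) - z))) = (-376 + z)/(z + (-10 + 10)) = (-376 + z)/(z + 0) = (-376 + z)/z)
1228306 + p(879) = 1228306 + (-376 + 879)/879 = 1228306 + (1/879)*503 = 1228306 + 503/879 = 1079681477/879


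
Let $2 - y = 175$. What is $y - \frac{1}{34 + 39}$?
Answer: $- \frac{12630}{73} \approx -173.01$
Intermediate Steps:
$y = -173$ ($y = 2 - 175 = -173$)
$y - \frac{1}{34 + 39} = -173 - \frac{1}{34 + 39} = -173 - \frac{1}{73} = - \frac{12630}{73}$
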